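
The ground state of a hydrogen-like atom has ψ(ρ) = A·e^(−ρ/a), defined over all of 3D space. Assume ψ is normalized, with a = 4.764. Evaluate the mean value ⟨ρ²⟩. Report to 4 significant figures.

The expectation value is the |ψ|²-weighted average of ρ^2: ∫ ρ^2|ψ|² 4πρ² dρ.
Using ∫₀^∞ ρⁿ e^(−αρ) dρ = n!/αⁿ⁺¹, since the A² factors cancel between numerator and denominator, ⟨ρ²⟩ = 3·a^2.
With a = 4.764, ⟨ρ^2⟩ = 68.087.

⟨ρ^2⟩ ≈ 68.09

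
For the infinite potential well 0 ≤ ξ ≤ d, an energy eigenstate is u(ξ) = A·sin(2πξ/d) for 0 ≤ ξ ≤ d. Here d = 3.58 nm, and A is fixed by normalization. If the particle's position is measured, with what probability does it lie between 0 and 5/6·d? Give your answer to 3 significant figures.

P = ∫_{0}^{5/6·d} |u(ξ)|² dξ.
The normalization integral ∫|u|²dξ over the whole domain equals d/2·A², and A² cancels in the ratio.
Substituting t = ξ/d, A² and the length scale cancel in the ratio: P = ∫_{0}^{5/6} sin(2·π·t)^2 dt / ∫_{0}^{1} sin(2·π·t)^2 dt.
Using ∫ sin(2·π·t)^2 dt = t/2 - sin(4·π·t)/(8·π), the numerator is √(3)/(16·π) + 5/12 and the denominator is 1/2.
This works out to P = √(3)/(8·π) + 5/6.

P ≈ 0.902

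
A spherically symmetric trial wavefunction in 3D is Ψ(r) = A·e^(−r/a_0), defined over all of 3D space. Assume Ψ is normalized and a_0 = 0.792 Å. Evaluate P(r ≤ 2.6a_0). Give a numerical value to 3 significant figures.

P ≈ 0.891

With dV = 4πr²dr, the probability is ∫|Ψ|² dV over r ≤ 2.6a_0.
A² is fixed by ∫₀^∞ 4πr²|Ψ|² dr = 1, i.e. A² = (π·a_0^3)^(−1).
Let u = r/a_0; then A², 4π and the length scale all cancel, so P = ∫_{0}^{2.6} u^2·e^(-2·u) du ÷ ∫_{0}^{∞} u^2·e^(-2·u) du.
Using ∫ u^2·e^(-2·u) du = -(2·u^2 + 2·u + 1)·e^(-2·u)/4, the numerator is 1/4 - 493·e^(-26/5)/100 and the denominator is 1/4.
The region integral divided by the full integral gives P = 0.8912.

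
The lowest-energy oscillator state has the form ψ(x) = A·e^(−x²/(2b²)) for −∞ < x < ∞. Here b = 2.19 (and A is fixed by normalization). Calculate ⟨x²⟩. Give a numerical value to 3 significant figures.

By definition ⟨x²⟩ = ∫ x^2 |ψ(x)|² dx.
Since the A² factors cancel between numerator and denominator, ⟨x²⟩ = b^2/2.
Putting b = 2.19 gives 2.398.

⟨x^2⟩ ≈ 2.40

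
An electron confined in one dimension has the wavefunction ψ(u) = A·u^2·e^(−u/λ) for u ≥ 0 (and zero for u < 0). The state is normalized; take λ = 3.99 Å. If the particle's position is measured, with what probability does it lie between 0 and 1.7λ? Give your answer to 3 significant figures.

|ψ|² is the probability density, so P = ∫_{0}^{1.7λ} |ψ|² du.
Since A² = 1/(3·λ^5/4), this is the region integral divided by the full normalization integral.
In terms of t = u/λ (A² and the length scale cancel between numerator and denominator), P = [∫_{0}^{1.7} t^4·e^(-2·t) dt] / [∫_{0}^{∞} t^4·e^(-2·t) dt].
With ∫ t^4·e^(-2·t) dt = -(t^4/2 + t^3 + 3·t^2/2 + 3·t/2 + 3/4)·e^(-2·t) + C, the region integral is ≈ 0.19186 and the full one is 3/4.
The result is P = 0.2558.

P ≈ 0.256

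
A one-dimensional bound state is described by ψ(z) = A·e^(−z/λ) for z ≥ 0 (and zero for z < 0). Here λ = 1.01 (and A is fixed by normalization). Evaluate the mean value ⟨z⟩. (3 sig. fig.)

⟨z⟩ ≈ 0.505

⟨z⟩ = ∫ z |ψ|² dz over the full domain.
Since the A² factors cancel between numerator and denominator, ⟨z⟩ = λ/2.
Putting λ = 1.01 gives 0.5050.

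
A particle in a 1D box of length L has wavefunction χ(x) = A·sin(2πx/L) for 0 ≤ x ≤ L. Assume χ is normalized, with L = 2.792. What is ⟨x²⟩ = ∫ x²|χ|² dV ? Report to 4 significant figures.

By definition ⟨x²⟩ = ∫ x^2 |χ(x)|² dx.
Evaluating both integrals, ⟨x²⟩ = -L^2/(8·π^2) + L^2/3.
With L = 2.792, ⟨x^2⟩ = 2.4997.

⟨x^2⟩ ≈ 2.500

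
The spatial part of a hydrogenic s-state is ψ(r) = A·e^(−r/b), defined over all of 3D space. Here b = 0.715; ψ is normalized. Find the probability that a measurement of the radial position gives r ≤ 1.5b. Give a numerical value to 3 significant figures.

P = ∫ |ψ|² 4πr² dr over r ≤ 1.5b.
The full normalization integral is A²·[π·b^3] = 1, fixing A².
Substituting u = r/b, A², 4π and the length scale all cancel in the ratio: P = ∫_{0}^{1.5} u^2·e^(-2·u) du / ∫_{0}^{∞} u^2·e^(-2·u) du.
An antiderivative of u^2·e^(-2·u) is -(2·u^2 + 2·u + 1)·e^(-2·u)/4; evaluating from 0 to 1.5 gives 1/4 - 17·e^(-3)/8, while the full integral is 1/4.
The region integral divided by the full integral gives P = 0.5768.

P ≈ 0.577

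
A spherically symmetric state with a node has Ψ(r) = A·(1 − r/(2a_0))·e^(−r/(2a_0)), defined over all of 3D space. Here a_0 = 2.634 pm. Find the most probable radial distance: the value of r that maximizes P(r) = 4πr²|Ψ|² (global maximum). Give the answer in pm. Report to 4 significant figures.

r ≈ 13.79 pm

The maximum of P(r) = 4πr²|Ψ|² occurs where its derivative vanishes.
Solving yields r = a_0·(√(5) + 3).
With a_0 = 2.634, the most probable radial distance is 13.792 pm.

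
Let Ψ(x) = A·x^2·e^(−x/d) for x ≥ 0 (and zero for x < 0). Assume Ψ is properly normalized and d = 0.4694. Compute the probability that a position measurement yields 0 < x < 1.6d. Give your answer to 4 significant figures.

P = ∫_{0}^{1.6d} |Ψ(x)|² dx.
Since A² = 1/(3·d^5/4), this is the region integral divided by the full normalization integral.
In terms of u = x/d (A² and the length scale cancel between numerator and denominator), P = [∫_{0}^{1.6} u^4·e^(-2·u) du] / [∫_{0}^{∞} u^4·e^(-2·u) du].
With ∫ u^4·e^(-2·u) du = -(u^4/2 + u^3 + 3·u^2/2 + 3·u/2 + 3/4)·e^(-2·u) + C, the region integral is ≈ 0.164541 and the full one is 3/4.
Evaluating gives P = 0.21939.

P ≈ 0.2194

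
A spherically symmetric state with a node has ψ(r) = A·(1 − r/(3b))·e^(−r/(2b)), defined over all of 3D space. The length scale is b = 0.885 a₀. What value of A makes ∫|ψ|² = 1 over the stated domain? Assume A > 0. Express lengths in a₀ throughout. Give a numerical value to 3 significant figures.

A ≈ 0.415 a₀^(-3/2)

Require ∫ |ψ|² 4πr² dr = 1 over the whole domain.
The angular integral contributes 4π, leaving ∫₀^∞ r²|ψ|² dr.
The integral (without the A² prefactor) comes out to 8·π·b^3/3.
Hence A² = 1/[8·π·b^3/3].
Substituting b = 0.885 gives A² = 0.1722, so A = 0.4150.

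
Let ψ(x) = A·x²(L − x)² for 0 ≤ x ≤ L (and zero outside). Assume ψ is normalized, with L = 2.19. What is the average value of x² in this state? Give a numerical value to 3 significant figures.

⟨x²⟩ = ∫ x^2 |ψ|² dx over the full domain.
Since the A² factors cancel between numerator and denominator, ⟨x²⟩ = 3·L^2/11.
With L = 2.19, ⟨x^2⟩ = 1.308.

⟨x^2⟩ ≈ 1.31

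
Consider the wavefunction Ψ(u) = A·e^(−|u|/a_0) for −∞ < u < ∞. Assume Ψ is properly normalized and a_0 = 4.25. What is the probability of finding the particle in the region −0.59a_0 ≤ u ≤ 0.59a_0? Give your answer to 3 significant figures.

P = ∫_{−0.59a_0}^{0.59a_0} |Ψ(u)|² du.
Since A² = 1/(a_0), this is the region integral divided by the full normalization integral.
By symmetry take twice the u ≥ 0 contribution in numerator and denominator; the 2's cancel. Substituting t = u/a_0, A² and the length scale cancel in the ratio: P = ∫_{0}^{0.59} e^(-2·t) dt / ∫_{0}^{∞} e^(-2·t) dt.
With ∫ e^(-2·t) dt = -e^(-2·t)/2 + C, the region integral is 1/2 - e^(-59/50)/2 and the full one is 1/2.
Taking the ratio, P = 0.6927.

P ≈ 0.693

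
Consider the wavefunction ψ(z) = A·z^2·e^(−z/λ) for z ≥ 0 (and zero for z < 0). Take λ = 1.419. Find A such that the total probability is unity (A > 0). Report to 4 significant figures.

We need A² ∫|f|² dz = 1, taking the integral from 0 to ∞.
With ∫₀^∞ z^4 e^(−αz) dz = 4!/α^5, with ψ = A·z^2·e^(−z/λ), the integral evaluates to A²·[3·λ^5/4].
Hence A² = 1/[3·λ^5/4].
Substituting λ = 1.419 gives A² = 0.23175, so A = 0.48141.

A ≈ 0.4814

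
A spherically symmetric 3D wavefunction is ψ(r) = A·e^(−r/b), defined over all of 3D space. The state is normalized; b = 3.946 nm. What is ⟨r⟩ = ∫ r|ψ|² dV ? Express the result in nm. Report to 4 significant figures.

⟨r⟩ ≈ 5.919 nm

By definition ⟨r⟩ = ∫ r |ψ(r)|² 4πr² dr.
The ratio of the moment integral to the normalization integral gives ⟨r⟩ = 3·b/2.
With b = 3.946, ⟨r⟩ = 5.9190.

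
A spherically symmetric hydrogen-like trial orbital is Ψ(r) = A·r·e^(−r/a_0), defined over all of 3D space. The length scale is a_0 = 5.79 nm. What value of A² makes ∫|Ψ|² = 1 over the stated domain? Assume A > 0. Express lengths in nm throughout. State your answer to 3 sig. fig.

A^2 ≈ 0.0000163 nm^(-5)

Require ∫ |Ψ|² 4πr² dr = 1 over the whole domain.
Carrying out the integral gives A² · 3·π·a_0^5.
Plugging in a_0 = 5.79 yields A = 0.004038.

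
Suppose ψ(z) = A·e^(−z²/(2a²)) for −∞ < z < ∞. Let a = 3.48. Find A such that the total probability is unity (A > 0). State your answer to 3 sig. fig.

A ≈ 0.403

Normalization requires ∫|ψ|² dz = 1, integrated from −∞ to ∞.
With ψ = A·e^(−z²/(2a²)), the integral evaluates to A²·[√(π)·a].
Plugging in a = 3.48 yields A = 0.4026.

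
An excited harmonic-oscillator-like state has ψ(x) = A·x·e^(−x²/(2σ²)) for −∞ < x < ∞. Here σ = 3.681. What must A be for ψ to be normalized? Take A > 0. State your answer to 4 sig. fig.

A ≈ 0.1504

We need A² ∫|f|² dx = 1, taking the integral from −∞ to ∞.
Using the Gaussian integral ∫_{−∞}^{∞} e^(−αx²) dx = √(π/α), the integral (without the A² prefactor) comes out to √(π)·σ^3/2.
Setting this equal to 1 gives A² = 1/(√(π)·σ^3/2).
Substituting σ = 3.681 gives A² = 0.022623, so A = 0.15041.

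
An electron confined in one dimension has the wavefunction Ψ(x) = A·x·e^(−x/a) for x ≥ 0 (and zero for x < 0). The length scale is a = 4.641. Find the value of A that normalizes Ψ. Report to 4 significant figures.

The normalization condition is ∫|Ψ|² dx = 1 from 0 to ∞.
Using ∫₀^∞ xⁿ e^(−αx) dx = n!/αⁿ⁺¹, the integral (without the A² prefactor) comes out to a^3/4.
Setting this equal to 1 gives A² = 1/(a^3/4).
With a = 4.641: A² = 0.040015 and A = 0.20004.

A ≈ 0.2000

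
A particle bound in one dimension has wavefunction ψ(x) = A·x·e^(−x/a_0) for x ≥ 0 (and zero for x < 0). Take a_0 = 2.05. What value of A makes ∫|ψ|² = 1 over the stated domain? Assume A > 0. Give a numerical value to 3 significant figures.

A ≈ 0.681

We need A² ∫|f|² dx = 1, taking the integral from 0 to ∞.
Using ∫₀^∞ xⁿ e^(−αx) dx = n!/αⁿ⁺¹, with ψ = A·x·e^(−x/a_0), the integral evaluates to A²·[a_0^3/4].
With a_0 = 2.05: A² = 0.4643 and A = 0.6814.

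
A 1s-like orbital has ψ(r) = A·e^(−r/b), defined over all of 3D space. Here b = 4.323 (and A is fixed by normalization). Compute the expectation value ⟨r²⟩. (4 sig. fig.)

The expectation value is the |ψ|²-weighted average of r^2: ∫ r^2|ψ|² 4πr² dr.
Recall ∫₀^∞ r^m e^(−r/β) dr = m!·β^(m+1), the ratio of the moment integral to the normalization integral gives ⟨r²⟩ = 3·b^2.
Putting b = 4.323 gives 56.065.

⟨r^2⟩ ≈ 56.06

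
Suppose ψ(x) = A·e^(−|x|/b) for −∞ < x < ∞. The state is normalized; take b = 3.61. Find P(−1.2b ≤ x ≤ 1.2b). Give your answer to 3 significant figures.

P ≈ 0.909

|ψ|² is the probability density, so P = ∫_{−1.2b}^{1.2b} |ψ|² dx.
With A² fixed by ∫|ψ|² = 1, i.e. A² = (b)^(−1), substitute and integrate.
Both integrals are even about x = 0, so only the x ≥ 0 halves are needed (the factors of 2 cancel). In terms of u = x/b (A² and the length scale cancel between numerator and denominator), P = [∫_{0}^{1.2} e^(-2·u) du] / [∫_{0}^{∞} e^(-2·u) du].
With ∫ e^(-2·u) du = -e^(-2·u)/2 + C, the region integral is 1/2 - e^(-12/5)/2 and the full one is 1/2.
Taking the ratio, P = 0.9093.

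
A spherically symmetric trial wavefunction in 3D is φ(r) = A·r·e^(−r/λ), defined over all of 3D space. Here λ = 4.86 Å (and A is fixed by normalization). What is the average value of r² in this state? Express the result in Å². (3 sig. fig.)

⟨r^2⟩ ≈ 177 Å^2

By definition ⟨r²⟩ = ∫ r^2 |φ(r)|² 4πr² dr.
Recall ∫₀^∞ r^m e^(−r/β) dr = m!·β^(m+1), since the A² factors cancel between numerator and denominator, ⟨r²⟩ = 15·λ^2/2.
With λ = 4.86, ⟨r^2⟩ = 177.1.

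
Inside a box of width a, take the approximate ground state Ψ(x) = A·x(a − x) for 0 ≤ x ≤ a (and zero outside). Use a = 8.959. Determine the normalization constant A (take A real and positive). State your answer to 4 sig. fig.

Require ∫ |Ψ|² dx = 1 over the whole domain.
Expanding the polynomial and integrating term by term, with Ψ = A·x(a − x), the integral evaluates to A²·[a^5/30].
So A² = (a^5/30)^(−1).
Plugging in a = 8.959 yields A = 0.022799.

A ≈ 0.02280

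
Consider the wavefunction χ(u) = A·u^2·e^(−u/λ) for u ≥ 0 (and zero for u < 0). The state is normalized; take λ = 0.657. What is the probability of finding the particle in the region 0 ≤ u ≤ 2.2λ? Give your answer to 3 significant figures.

P ≈ 0.449

|χ|² is the probability density, so P = ∫_{0}^{2.2λ} |χ|² du.
The normalization integral ∫|χ|²du over the whole domain equals 3·λ^5/4·A², and A² cancels in the ratio.
In terms of t = u/λ (A² and the length scale cancel between numerator and denominator), P = [∫_{0}^{2.2} t^4·e^(-2·t) dt] / [∫_{0}^{∞} t^4·e^(-2·t) dt].
An antiderivative of t^4·e^(-2·t) is -(t^4/2 + t^3 + 3·t^2/2 + 3·t/2 + 3/4)·e^(-2·t); evaluating from 0 to 2.2 gives ≈ 0.33661, while the full integral is 3/4.
This works out to P = 0.4488.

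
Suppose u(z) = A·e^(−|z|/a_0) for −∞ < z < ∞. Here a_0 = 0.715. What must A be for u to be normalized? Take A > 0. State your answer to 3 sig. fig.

We need A² ∫|f|² dz = 1, taking the integral from −∞ to ∞.
Using ∫₀^∞ zⁿ e^(−αz) dz = n!/αⁿ⁺¹, with u = A·e^(−|z|/a_0), the integral evaluates to A²·[a_0].
So A² = (a_0)^(−1).
With a_0 = 0.715: A² = 1.399 and A = 1.183.

A ≈ 1.18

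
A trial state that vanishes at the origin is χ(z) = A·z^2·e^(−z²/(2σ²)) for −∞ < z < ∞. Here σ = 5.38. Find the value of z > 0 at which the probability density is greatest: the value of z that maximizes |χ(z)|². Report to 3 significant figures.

Differentiate |χ(z)|² with respect to z and set to zero.
Solving yields z = √(2)·σ.
With σ = 5.38, the value of z > 0 at which the probability density is greatest is 7.608.

z ≈ 7.61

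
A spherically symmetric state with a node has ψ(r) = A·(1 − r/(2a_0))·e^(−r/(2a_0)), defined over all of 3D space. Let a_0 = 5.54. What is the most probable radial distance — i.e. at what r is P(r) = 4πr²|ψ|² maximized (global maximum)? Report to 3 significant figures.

r ≈ 29.0

Differentiate P(r) = 4πr²|ψ|² with respect to r and set to zero.
This gives r = a_0·(√(5) + 3).
With a_0 = 5.54, the most probable radial distance is 29.01.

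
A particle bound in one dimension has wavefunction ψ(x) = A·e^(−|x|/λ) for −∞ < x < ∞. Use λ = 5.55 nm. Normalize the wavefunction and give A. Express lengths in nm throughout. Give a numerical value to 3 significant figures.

The normalization condition is ∫|ψ|² dx = 1 from −∞ to ∞.
With ψ = A·e^(−|x|/λ), the integral evaluates to A²·[λ].
Substituting λ = 5.55 gives A² = 0.1802, so A = 0.4245.

A ≈ 0.424 nm^(-1/2)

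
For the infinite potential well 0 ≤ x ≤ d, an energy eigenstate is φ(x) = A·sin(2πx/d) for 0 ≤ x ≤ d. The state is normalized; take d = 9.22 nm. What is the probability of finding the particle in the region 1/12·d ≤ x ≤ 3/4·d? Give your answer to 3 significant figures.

|φ|² is the probability density, so P = ∫_{1/12·d}^{3/4·d} |φ|² dx.
Since A² = 1/(d/2), this is the region integral divided by the full normalization integral.
Substituting u = x/d, A² and the length scale cancel in the ratio: P = ∫_{1/12}^{3/4} sin(2·π·u)^2 du / ∫_{0}^{1} sin(2·π·u)^2 du.
Using ∫ sin(2·π·u)^2 du = u/2 - sin(4·π·u)/(8·π), the numerator is √(3)/(16·π) + 1/3 and the denominator is 1/2.
The result is P = √(3)/(8·π) + 2/3.

P ≈ 0.736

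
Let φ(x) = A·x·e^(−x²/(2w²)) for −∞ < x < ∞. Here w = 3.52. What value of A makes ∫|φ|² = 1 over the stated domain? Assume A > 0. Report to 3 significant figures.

A ≈ 0.161

The normalization condition is ∫|φ|² dx = 1 from −∞ to ∞.
∫|φ|² dx = A²·(√(π)·w^3/2).
With w = 3.52: A² = 0.02587 and A = 0.1608.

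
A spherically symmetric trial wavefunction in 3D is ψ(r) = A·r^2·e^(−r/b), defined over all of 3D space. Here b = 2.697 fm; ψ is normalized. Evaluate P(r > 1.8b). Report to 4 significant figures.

P = ∫ |ψ|² 4πr² dr over r > 1.8b.
The full normalization integral is A²·[45·π·b^7/2] = 1, fixing A².
Let u = r/b; then A², 4π and the length scale all cancel, so P = ∫_{1.8}^{∞} u^6·e^(-2·u) du ÷ ∫_{0}^{∞} u^6·e^(-2·u) du.
Using ∫ u^6·e^(-2·u) du = -(4·u^6 + 12·u^5 + 30·u^4 + 60·u^3 + 90·u^2 + 90·u + 45)·e^(-2·u)/8, the numerator is ≈ 5.21284 and the denominator is 45/8.
This evaluates to P = 0.92673.

P ≈ 0.9267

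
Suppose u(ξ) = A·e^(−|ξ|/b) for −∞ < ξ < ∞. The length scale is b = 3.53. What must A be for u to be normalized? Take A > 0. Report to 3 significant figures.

Normalization requires ∫|u|² dξ = 1, integrated from −∞ to ∞.
∫|u|² dξ = A²·(b).
Hence A² = 1/[b].
Substituting b = 3.53 gives A² = 0.2833, so A = 0.5322.

A ≈ 0.532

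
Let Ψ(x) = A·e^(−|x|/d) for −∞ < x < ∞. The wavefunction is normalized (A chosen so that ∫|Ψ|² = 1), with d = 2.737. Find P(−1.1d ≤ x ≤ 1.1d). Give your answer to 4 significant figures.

The probability is P = ∫ |Ψ|² dx over [−1.1d, 1.1d].
The normalization integral ∫|Ψ|²dx over the whole domain equals d·A², and A² cancels in the ratio.
Both integrals are even about x = 0, so only the x ≥ 0 halves are needed (the factors of 2 cancel). In terms of u = x/d (A² and the length scale cancel between numerator and denominator), P = [∫_{0}^{1.1} e^(-2·u) du] / [∫_{0}^{∞} e^(-2·u) du].
With ∫ e^(-2·u) du = -e^(-2·u)/2 + C, the region integral is 1/2 - e^(-11/5)/2 and the full one is 1/2.
Taking the ratio, P = 0.88920.

P ≈ 0.8892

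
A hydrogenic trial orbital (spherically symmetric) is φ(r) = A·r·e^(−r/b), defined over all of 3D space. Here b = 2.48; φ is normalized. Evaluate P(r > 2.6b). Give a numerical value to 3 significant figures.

P ≈ 0.406

With dV = 4πr²dr, the probability is ∫|φ|² dV over r > 2.6b.
The full normalization integral is A²·[3·π·b^5] = 1, fixing A².
Substituting u = r/b, A², 4π and the length scale all cancel in the ratio: P = ∫_{2.6}^{∞} u^4·e^(-2·u) du / ∫_{0}^{∞} u^4·e^(-2·u) du.
An antiderivative of u^4·e^(-2·u) is -(u^4/2 + u^3 + 3·u^2/2 + 3·u/2 + 3/4)·e^(-2·u); evaluating from 2.6 to ∞ gives ≈ 0.30460, while the full integral is 3/4.
This evaluates to P = 0.4061.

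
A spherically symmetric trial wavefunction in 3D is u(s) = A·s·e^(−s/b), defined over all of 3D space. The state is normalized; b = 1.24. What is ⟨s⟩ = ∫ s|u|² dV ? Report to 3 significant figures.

⟨s⟩ ≈ 3.10

By definition ⟨s⟩ = ∫ s |u(s)|² 4πs² ds.
With ∫₀^∞ s^5 e^(−αs) ds = 5!/α^6, since the A² factors cancel between numerator and denominator, ⟨s⟩ = 5·b/2.
Putting b = 1.24 gives 3.100.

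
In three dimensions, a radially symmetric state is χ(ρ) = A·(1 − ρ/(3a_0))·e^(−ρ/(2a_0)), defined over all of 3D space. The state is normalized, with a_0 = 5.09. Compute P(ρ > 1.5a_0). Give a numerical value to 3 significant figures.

P ≈ 0.746

Integrate the radial probability density 4πρ²|χ|² over ρ > 1.5a_0.
A² is fixed by ∫₀^∞ 4πρ²|χ|² dρ = 1, i.e. A² = (8·π·a_0^3/3)^(−1).
Substituting u = ρ/a_0, A², 4π and the length scale all cancel in the ratio: P = ∫_{1.5}^{∞} u^2·(1 - u/3)^2·e^(-u) du / ∫_{0}^{∞} u^2·(1 - u/3)^2·e^(-u) du.
Using ∫ u^2·(1 - u/3)^2·e^(-u) du = (-u^4 + 2·u^3 - 3·u^2 - 6·u - 6)·e^(-u)/9, the numerator is 107·e^(-3/2)/48 and the denominator is 2/3.
The region integral divided by the full integral gives P = 0.7461.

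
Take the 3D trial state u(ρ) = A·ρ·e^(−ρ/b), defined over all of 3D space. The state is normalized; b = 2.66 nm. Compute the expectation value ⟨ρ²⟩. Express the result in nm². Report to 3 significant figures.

⟨ρ²⟩ = ∫ ρ^2 |u|² 4πρ² dρ over the full domain.
Evaluating both integrals, ⟨ρ²⟩ = 15·b^2/2.
With b = 2.66, ⟨ρ^2⟩ = 53.07.

⟨ρ^2⟩ ≈ 53.1 nm^2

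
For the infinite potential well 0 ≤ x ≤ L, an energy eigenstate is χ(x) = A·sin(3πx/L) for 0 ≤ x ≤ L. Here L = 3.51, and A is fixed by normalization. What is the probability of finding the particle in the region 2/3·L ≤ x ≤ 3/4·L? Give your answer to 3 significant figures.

The probability is P = ∫ |χ|² dx over [2/3·L, 3/4·L].
Since A² = 1/(L/2), this is the region integral divided by the full normalization integral.
Let u = x/L; then A² and the length scale cancel, so P = ∫_{2/3}^{3/4} sin(3·π·u)^2 du ÷ ∫_{0}^{1} sin(3·π·u)^2 du.
An antiderivative of sin(3·π·u)^2 is u/2 - sin(6·π·u)/(12·π); evaluating from 2/3 to 3/4 gives 1/24 - 1/(12·π), while the full integral is 1/2.
Taking the ratio, P = (-2 + π)/(12·π).

P ≈ 0.0303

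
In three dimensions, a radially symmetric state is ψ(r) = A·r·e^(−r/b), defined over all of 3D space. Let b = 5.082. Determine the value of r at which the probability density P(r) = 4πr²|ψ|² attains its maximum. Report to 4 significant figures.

r ≈ 10.16

The maximum of P(r) = 4πr²|ψ|² occurs where its derivative vanishes.
Solving yields r = 2·b.
With b = 5.082, the most probable radial distance is 10.164.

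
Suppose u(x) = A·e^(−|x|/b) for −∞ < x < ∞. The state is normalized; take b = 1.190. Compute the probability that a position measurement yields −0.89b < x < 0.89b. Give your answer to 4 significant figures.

P ≈ 0.8314

P = ∫_{−0.89b}^{0.89b} |u(x)|² dx.
With A² fixed by ∫|u|² = 1, i.e. A² = (b)^(−1), substitute and integrate.
Both integrals are even about x = 0, so only the x ≥ 0 halves are needed (the factors of 2 cancel). Let t = x/b; then A² and the length scale cancel, so P = ∫_{0}^{0.89} e^(-2·t) dt ÷ ∫_{0}^{∞} e^(-2·t) dt.
An antiderivative of e^(-2·t) is -e^(-2·t)/2; evaluating from 0 to 0.89 gives 1/2 - e^(-89/50)/2, while the full integral is 1/2.
Evaluating gives P = 0.83136.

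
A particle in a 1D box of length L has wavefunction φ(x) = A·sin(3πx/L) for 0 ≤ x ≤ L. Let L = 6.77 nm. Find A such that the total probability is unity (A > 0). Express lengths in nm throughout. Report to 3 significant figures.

A ≈ 0.544 nm^(-1/2)

Normalization requires ∫|φ|² dx = 1, integrated from 0 to L.
Using sin²θ = (1 − cos 2θ)/2, carrying out the integral gives A² · L/2.
Substituting L = 6.77 gives A² = 0.2954, so A = 0.5435.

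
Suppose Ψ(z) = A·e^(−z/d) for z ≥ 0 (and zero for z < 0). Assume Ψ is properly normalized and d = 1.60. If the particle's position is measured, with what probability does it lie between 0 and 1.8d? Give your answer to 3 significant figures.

P = ∫_{0}^{1.8d} |Ψ(z)|² dz.
With A² fixed by ∫|Ψ|² = 1, i.e. A² = (d/2)^(−1), substitute and integrate.
Substituting u = z/d, A² and the length scale cancel in the ratio: P = ∫_{0}^{1.8} e^(-2·u) du / ∫_{0}^{∞} e^(-2·u) du.
An antiderivative of e^(-2·u) is -e^(-2·u)/2; evaluating from 0 to 1.8 gives 1/2 - e^(-18/5)/2, while the full integral is 1/2.
The result is P = 0.9727.

P ≈ 0.973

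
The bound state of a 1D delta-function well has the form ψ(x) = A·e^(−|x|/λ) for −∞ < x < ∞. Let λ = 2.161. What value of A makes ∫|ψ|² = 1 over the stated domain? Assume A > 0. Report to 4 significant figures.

A ≈ 0.6803

Require ∫ |ψ|² dx = 1 over the whole domain.
Using ∫₀^∞ xⁿ e^(−αx) dx = n!/αⁿ⁺¹, ∫|ψ|² dx = A²·(λ).
So A² = (λ)^(−1).
With λ = 2.161: A² = 0.46275 and A = 0.68026.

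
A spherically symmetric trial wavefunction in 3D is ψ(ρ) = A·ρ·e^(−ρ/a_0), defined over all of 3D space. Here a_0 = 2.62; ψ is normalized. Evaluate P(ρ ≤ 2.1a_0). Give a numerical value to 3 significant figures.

P ≈ 0.410

With dV = 4πρ²dρ, the probability is ∫|ψ|² dV over ρ ≤ 2.1a_0.
Normalization gives A² = 1/(3·π·a_0^5).
Let u = ρ/a_0; then A², 4π and the length scale all cancel, so P = ∫_{0}^{2.1} u^4·e^(-2·u) du ÷ ∫_{0}^{∞} u^4·e^(-2·u) du.
With ∫ u^4·e^(-2·u) du = -(u^4/2 + u^3 + 3·u^2/2 + 3·u/2 + 3/4)·e^(-2·u) + C, the region integral is ≈ 0.30763 and the full one is 3/4.
Taking the ratio yields P = 0.4102.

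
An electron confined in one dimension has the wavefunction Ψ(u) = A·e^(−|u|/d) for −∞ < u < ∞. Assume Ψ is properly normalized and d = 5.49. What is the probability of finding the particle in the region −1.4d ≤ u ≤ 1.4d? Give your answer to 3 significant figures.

|Ψ|² is the probability density, so P = ∫_{−1.4d}^{1.4d} |Ψ|² du.
Since A² = 1/(d), this is the region integral divided by the full normalization integral.
By symmetry take twice the u ≥ 0 contribution in numerator and denominator; the 2's cancel. Substituting t = u/d, A² and the length scale cancel in the ratio: P = ∫_{0}^{1.4} e^(-2·t) dt / ∫_{0}^{∞} e^(-2·t) dt.
With ∫ e^(-2·t) dt = -e^(-2·t)/2 + C, the region integral is 1/2 - e^(-14/5)/2 and the full one is 1/2.
The result is P = 0.9392.

P ≈ 0.939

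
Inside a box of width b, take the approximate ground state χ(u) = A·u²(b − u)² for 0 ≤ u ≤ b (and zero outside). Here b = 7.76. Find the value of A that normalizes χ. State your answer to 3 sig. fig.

A ≈ 0.00248

Require ∫ |χ|² du = 1 over the whole domain.
Expanding the polynomial and integrating term by term, ∫|χ|² du = A²·(b^9/630).
With b = 7.76: A² = 0.000006174 and A = 0.002485.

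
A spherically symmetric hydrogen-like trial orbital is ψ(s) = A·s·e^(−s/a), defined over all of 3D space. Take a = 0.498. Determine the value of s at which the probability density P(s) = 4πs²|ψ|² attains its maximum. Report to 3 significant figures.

s ≈ 0.996

The maximum of P(s) = 4πs²|ψ|² occurs where its derivative vanishes.
This gives s = 2·a.
With a = 0.498, the most probable radial distance is 0.9960.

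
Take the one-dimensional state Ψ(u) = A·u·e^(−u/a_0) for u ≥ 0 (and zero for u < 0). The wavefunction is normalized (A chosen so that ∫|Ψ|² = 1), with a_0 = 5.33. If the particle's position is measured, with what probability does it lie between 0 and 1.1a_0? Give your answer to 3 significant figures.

|Ψ|² is the probability density, so P = ∫_{0}^{1.1a_0} |Ψ|² du.
With A² fixed by ∫|Ψ|² = 1, i.e. A² = (a_0^3/4)^(−1), substitute and integrate.
Substituting t = u/a_0, A² and the length scale cancel in the ratio: P = ∫_{0}^{1.1} t^2·e^(-2·t) dt / ∫_{0}^{∞} t^2·e^(-2·t) dt.
With ∫ t^2·e^(-2·t) dt = -(2·t^2 + 2·t + 1)·e^(-2·t)/4 + C, the region integral is 1/4 - 281·e^(-11/5)/200 and the full one is 1/4.
This works out to P = 0.3773.

P ≈ 0.377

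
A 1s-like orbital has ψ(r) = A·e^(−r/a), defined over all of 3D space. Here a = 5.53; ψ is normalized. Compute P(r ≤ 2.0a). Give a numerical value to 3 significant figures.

P ≈ 0.762

Integrate the radial probability density 4πr²|ψ|² over r ≤ 2.0a.
Normalization gives A² = 1/(π·a^3).
In terms of u = r/a (A², 4π and the length scale all cancel between numerator and denominator), P = [∫_{0}^{2.0} u^2·e^(-2·u) du] / [∫_{0}^{∞} u^2·e^(-2·u) du].
Using ∫ u^2·e^(-2·u) du = -(2·u^2 + 2·u + 1)·e^(-2·u)/4, the numerator is 1/4 - 13·e^(-4)/4 and the denominator is 1/4.
Taking the ratio yields P = 0.7619.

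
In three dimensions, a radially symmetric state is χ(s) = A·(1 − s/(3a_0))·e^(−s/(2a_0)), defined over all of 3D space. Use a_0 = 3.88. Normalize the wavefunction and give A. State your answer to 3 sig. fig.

A ≈ 0.0452

Normalization requires ∫|χ|² 4πs² ds = 1, integrated from 0 to ∞.
(Spherical symmetry: dV = 4πs² ds.)
Using ∫₀^∞ sⁿ e^(−αs) ds = n!/αⁿ⁺¹, the integral (without the A² prefactor) comes out to 8·π·a_0^3/3.
Setting this equal to 1 gives A² = 1/(8·π·a_0^3/3).
With a_0 = 3.88: A² = 0.002044 and A = 0.04521.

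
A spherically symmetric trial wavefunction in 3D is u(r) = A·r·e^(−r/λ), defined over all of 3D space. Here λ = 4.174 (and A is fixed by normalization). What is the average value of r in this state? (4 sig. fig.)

⟨r⟩ = ∫ r |u|² 4πr² dr over the full domain.
The ratio of the moment integral to the normalization integral gives ⟨r⟩ = 5·λ/2.
With λ = 4.174, ⟨r⟩ = 10.435.

⟨r⟩ ≈ 10.44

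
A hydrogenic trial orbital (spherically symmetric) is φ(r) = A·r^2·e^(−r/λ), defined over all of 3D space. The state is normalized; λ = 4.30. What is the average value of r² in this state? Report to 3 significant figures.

By definition ⟨r²⟩ = ∫ r^2 |φ(r)|² 4πr² dr.
Evaluating both integrals, ⟨r²⟩ = 14·λ^2.
Putting λ = 4.30 gives 258.9.

⟨r^2⟩ ≈ 259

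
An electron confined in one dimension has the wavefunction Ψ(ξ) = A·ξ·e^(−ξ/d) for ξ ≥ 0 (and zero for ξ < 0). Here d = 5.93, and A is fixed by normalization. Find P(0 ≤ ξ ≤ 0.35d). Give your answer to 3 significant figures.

P = ∫_{0}^{0.35d} |Ψ(ξ)|² dξ.
Since A² = 1/(d^3/4), this is the region integral divided by the full normalization integral.
In terms of u = ξ/d (A² and the length scale cancel between numerator and denominator), P = [∫_{0}^{0.35} u^2·e^(-2·u) du] / [∫_{0}^{∞} u^2·e^(-2·u) du].
An antiderivative of u^2·e^(-2·u) is -(2·u^2 + 2·u + 1)·e^(-2·u)/4; evaluating from 0 to 0.35 gives 1/4 - 389·e^(-7/10)/800, while the full integral is 1/4.
The result is P = 0.03414.

P ≈ 0.0341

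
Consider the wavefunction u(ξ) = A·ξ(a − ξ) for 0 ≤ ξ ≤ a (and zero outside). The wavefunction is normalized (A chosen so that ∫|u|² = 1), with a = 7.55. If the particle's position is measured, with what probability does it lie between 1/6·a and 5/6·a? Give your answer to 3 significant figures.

The probability is P = ∫ |u|² dξ over [1/6·a, 5/6·a].
Since A² = 1/(a^5/30), this is the region integral divided by the full normalization integral.
In terms of t = ξ/a (A² and the length scale cancel between numerator and denominator), P = [∫_{1/6}^{5/6} t^2·(1 - t)^2 dt] / [∫_{0}^{1} t^2·(1 - t)^2 dt].
An antiderivative of t^2·(1 - t)^2 is t^3·(6·t^2 - 15·t + 10)/30; evaluating from 1/6 to 5/6 gives 301/9720, while the full integral is 1/30.
This works out to P = 301/324.

P ≈ 0.929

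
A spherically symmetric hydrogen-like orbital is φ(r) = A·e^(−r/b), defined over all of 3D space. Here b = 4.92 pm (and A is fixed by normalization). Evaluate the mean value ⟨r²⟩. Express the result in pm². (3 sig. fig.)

⟨r^2⟩ ≈ 72.6 pm^2

The expectation value is the |φ|²-weighted average of r^2: ∫ r^2|φ|² 4πr² dr.
Using ∫₀^∞ rⁿ e^(−αr) dr = n!/αⁿ⁺¹, evaluating both integrals, ⟨r²⟩ = 3·b^2.
With b = 4.92, ⟨r^2⟩ = 72.62.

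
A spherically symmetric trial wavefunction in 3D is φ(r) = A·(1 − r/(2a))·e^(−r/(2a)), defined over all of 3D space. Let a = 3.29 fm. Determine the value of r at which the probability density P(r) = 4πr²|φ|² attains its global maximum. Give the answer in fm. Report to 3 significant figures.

Differentiate P(r) = 4πr²|φ|² with respect to r and set to zero.
Solving yields r = a·(√(5) + 3).
With a = 3.29, the most probable radial distance is 17.23 fm.

r ≈ 17.2 fm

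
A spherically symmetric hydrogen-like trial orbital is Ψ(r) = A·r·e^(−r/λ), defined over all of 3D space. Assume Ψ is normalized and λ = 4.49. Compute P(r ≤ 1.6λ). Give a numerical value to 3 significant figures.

P ≈ 0.219

Integrate the radial probability density 4πr²|Ψ|² over r ≤ 1.6λ.
Normalization gives A² = 1/(3·π·λ^5).
In terms of u = r/λ (A², 4π and the length scale all cancel between numerator and denominator), P = [∫_{0}^{1.6} u^4·e^(-2·u) du] / [∫_{0}^{∞} u^4·e^(-2·u) du].
Using ∫ u^4·e^(-2·u) du = -(u^4/2 + u^3 + 3·u^2/2 + 3·u/2 + 3/4)·e^(-2·u), the numerator is ≈ 0.16454 and the denominator is 3/4.
Taking the ratio yields P = 0.2194.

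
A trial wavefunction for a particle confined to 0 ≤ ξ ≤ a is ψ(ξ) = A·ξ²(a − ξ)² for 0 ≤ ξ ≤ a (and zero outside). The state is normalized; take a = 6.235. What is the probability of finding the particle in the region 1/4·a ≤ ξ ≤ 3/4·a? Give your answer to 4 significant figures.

|ψ|² is the probability density, so P = ∫_{1/4·a}^{3/4·a} |ψ|² dξ.
Since A² = 1/(a^9/630), this is the region integral divided by the full normalization integral.
Substituting u = ξ/a, A² and the length scale cancel in the ratio: P = ∫_{1/4}^{3/4} u^4·(1 - u)^4 du / ∫_{0}^{1} u^4·(1 - u)^4 du.
With ∫ u^4·(1 - u)^4 du = u^5·(70·u^4 - 315·u^3 + 540·u^2 - 420·u + 126)/630 + C, the region integral is ≈ 0.00143198 and the full one is 1/630.
The result is P = 0.90215.

P ≈ 0.9021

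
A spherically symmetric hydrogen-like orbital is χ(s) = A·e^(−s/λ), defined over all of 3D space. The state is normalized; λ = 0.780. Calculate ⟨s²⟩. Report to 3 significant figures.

⟨s²⟩ = ∫ s^2 |χ|² 4πs² ds over the full domain.
Using ∫₀^∞ sⁿ e^(−αs) ds = n!/αⁿ⁺¹, since the A² factors cancel between numerator and denominator, ⟨s²⟩ = 3·λ^2.
Putting λ = 0.780 gives 1.825.

⟨s^2⟩ ≈ 1.83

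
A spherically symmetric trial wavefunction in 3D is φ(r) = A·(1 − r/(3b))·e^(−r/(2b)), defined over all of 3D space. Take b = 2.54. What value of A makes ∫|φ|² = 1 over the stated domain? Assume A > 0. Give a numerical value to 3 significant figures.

We need A² ∫|f|² 4πr² dr = 1, taking the integral from 0 to ∞.
In 3D with spherical symmetry the volume element is 4πr² dr.
The integral (without the A² prefactor) comes out to 8·π·b^3/3.
So A² = (8·π·b^3/3)^(−1).
Substituting b = 2.54 gives A² = 0.007284, so A = 0.08535.

A ≈ 0.0853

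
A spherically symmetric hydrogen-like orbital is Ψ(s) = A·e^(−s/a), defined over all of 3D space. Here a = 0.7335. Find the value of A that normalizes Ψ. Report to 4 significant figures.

A ≈ 0.8981

We need A² ∫|f|² 4πs² ds = 1, taking the integral from 0 to ∞.
Recall ∫₀^∞ s^m e^(−s/β) ds = m!·β^(m+1), with Ψ = A·e^(−s/a), the integral evaluates to A²·[π·a^3].
Setting this equal to 1 gives A² = 1/(π·a^3).
Substituting a = 0.7335 gives A² = 0.80658, so A = 0.89810.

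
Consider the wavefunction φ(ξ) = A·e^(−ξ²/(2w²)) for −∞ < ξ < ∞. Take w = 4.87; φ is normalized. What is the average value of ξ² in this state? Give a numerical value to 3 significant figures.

The expectation value is the |φ|²-weighted average of ξ^2: ∫ ξ^2|φ|² dξ.
Using the Gaussian integral ∫_{−∞}^{∞} e^(−αξ²) dξ = √(π/α), evaluating both integrals, ⟨ξ²⟩ = w^2/2.
With w = 4.87, ⟨ξ^2⟩ = 11.86.

⟨ξ^2⟩ ≈ 11.9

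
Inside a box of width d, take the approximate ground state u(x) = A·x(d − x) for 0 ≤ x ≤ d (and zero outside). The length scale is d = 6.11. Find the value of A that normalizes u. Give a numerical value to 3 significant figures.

A ≈ 0.0594

Normalization requires ∫|u|² dx = 1, integrated from 0 to d.
Expanding the polynomial and integrating term by term, carrying out the integral gives A² · d^5/30.
Setting this equal to 1 gives A² = 1/(d^5/30).
With d = 6.11: A² = 0.003523 and A = 0.05936.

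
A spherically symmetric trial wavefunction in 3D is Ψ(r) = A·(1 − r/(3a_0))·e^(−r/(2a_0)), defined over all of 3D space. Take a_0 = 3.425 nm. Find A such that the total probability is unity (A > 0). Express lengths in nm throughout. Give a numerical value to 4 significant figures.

A ≈ 0.05451 nm^(-3/2)

Require ∫ |Ψ|² 4πr² dr = 1 over the whole domain.
(Spherical symmetry: dV = 4πr² dr.)
With ∫₀^∞ r^4 e^(−αr) dr = 4!/α^5, ∫|Ψ|² 4πr² dr = A²·(8·π·a_0^3/3).
With a_0 = 3.425: A² = 0.0029710 and A = 0.054507.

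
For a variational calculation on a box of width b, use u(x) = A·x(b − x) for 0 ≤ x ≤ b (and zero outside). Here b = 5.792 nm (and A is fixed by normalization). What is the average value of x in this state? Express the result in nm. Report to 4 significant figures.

The expectation value is the |u|²-weighted average of x: ∫ x|u|² dx.
Expanding the polynomial and integrating term by term, the ratio of the moment integral to the normalization integral gives ⟨x⟩ = b/2.
With b = 5.792, ⟨x⟩ = 2.8960.

⟨x⟩ ≈ 2.896 nm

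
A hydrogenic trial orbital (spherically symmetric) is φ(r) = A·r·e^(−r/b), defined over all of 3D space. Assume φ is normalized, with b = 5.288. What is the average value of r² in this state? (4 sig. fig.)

⟨r^2⟩ ≈ 209.7

⟨r²⟩ = ∫ r^2 |φ|² 4πr² dr over the full domain.
The ratio of the moment integral to the normalization integral gives ⟨r²⟩ = 15·b^2/2.
Putting b = 5.288 gives 209.72.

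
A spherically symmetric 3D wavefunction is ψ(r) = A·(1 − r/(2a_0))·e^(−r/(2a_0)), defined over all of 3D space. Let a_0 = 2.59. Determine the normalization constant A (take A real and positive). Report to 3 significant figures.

A ≈ 0.0479

Require ∫ |ψ|² 4πr² dr = 1 over the whole domain.
In 3D with spherical symmetry the volume element is 4πr² dr.
With ψ = A·(1 − r/(2a_0))·e^(−r/(2a_0)), the integral evaluates to A²·[8·π·a_0^3].
So A² = (8·π·a_0^3)^(−1).
Plugging in a_0 = 2.59 yields A = 0.04786.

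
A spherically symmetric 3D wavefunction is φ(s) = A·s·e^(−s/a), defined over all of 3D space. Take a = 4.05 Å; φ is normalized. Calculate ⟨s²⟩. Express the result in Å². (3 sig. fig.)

By definition ⟨s²⟩ = ∫ s^2 |φ(s)|² 4πs² ds.
With ∫₀^∞ s^6 e^(−αs) ds = 6!/α^7, since the A² factors cancel between numerator and denominator, ⟨s²⟩ = 15·a^2/2.
Putting a = 4.05 gives 123.0.

⟨s^2⟩ ≈ 123 Å^2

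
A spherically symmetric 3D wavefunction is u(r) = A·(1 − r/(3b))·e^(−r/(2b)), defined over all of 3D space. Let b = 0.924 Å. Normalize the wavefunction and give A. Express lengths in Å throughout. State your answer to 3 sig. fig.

We need A² ∫|f|² 4πr² dr = 1, taking the integral from 0 to ∞.
The integral (without the A² prefactor) comes out to 8·π·b^3/3.
So A² = (8·π·b^3/3)^(−1).
Plugging in b = 0.924 yields A = 0.3890.

A ≈ 0.389 Å^(-3/2)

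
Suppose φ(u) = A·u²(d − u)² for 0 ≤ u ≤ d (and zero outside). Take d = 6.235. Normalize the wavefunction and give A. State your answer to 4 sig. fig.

A ≈ 0.006651

We need A² ∫|f|² du = 1, taking the integral from 0 to d.
Expanding the polynomial and integrating term by term, the integral (without the A² prefactor) comes out to d^9/630.
Setting this equal to 1 gives A² = 1/(d^9/630).
Plugging in d = 6.235 yields A = 0.0066513.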